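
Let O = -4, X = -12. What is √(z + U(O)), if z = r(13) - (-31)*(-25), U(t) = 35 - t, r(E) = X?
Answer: 2*I*√187 ≈ 27.35*I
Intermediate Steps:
r(E) = -12
z = -787 (z = -12 - (-31)*(-25) = -12 - 1*775 = -12 - 775 = -787)
√(z + U(O)) = √(-787 + (35 - 1*(-4))) = √(-787 + (35 + 4)) = √(-787 + 39) = √(-748) = 2*I*√187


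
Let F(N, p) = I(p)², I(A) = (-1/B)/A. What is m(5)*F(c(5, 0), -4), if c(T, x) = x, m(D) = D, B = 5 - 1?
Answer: 5/256 ≈ 0.019531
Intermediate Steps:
B = 4
I(A) = -1/(4*A) (I(A) = (-1/4)/A = (-1*¼)/A = -1/(4*A))
F(N, p) = 1/(16*p²) (F(N, p) = (-1/(4*p))² = 1/(16*p²))
m(5)*F(c(5, 0), -4) = 5*((1/16)/(-4)²) = 5*((1/16)*(1/16)) = 5*(1/256) = 5/256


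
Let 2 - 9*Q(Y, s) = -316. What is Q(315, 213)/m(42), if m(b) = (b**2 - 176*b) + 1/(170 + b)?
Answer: -22472/3579405 ≈ -0.0062781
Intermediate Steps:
Q(Y, s) = 106/3 (Q(Y, s) = 2/9 - 1/9*(-316) = 2/9 + 316/9 = 106/3)
m(b) = b**2 + 1/(170 + b) - 176*b
Q(315, 213)/m(42) = 106/(3*(((1 + 42**3 - 29920*42 - 6*42**2)/(170 + 42)))) = 106/(3*(((1 + 74088 - 1256640 - 6*1764)/212))) = 106/(3*(((1 + 74088 - 1256640 - 10584)/212))) = 106/(3*(((1/212)*(-1193135)))) = 106/(3*(-1193135/212)) = (106/3)*(-212/1193135) = -22472/3579405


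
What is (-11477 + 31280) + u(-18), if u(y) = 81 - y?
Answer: 19902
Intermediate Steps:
(-11477 + 31280) + u(-18) = (-11477 + 31280) + (81 - 1*(-18)) = 19803 + (81 + 18) = 19803 + 99 = 19902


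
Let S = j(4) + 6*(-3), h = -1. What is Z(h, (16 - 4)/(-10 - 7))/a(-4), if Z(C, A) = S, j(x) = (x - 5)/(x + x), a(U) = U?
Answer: 145/32 ≈ 4.5313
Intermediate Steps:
j(x) = (-5 + x)/(2*x) (j(x) = (-5 + x)/((2*x)) = (-5 + x)*(1/(2*x)) = (-5 + x)/(2*x))
S = -145/8 (S = (½)*(-5 + 4)/4 + 6*(-3) = (½)*(¼)*(-1) - 18 = -⅛ - 18 = -145/8 ≈ -18.125)
Z(C, A) = -145/8
Z(h, (16 - 4)/(-10 - 7))/a(-4) = -145/8/(-4) = -145/8*(-¼) = 145/32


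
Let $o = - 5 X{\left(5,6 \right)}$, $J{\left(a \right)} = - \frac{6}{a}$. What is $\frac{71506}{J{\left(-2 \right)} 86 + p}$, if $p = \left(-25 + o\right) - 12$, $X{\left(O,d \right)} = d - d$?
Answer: $\frac{71506}{221} \approx 323.56$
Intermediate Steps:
$X{\left(O,d \right)} = 0$
$o = 0$ ($o = \left(-5\right) 0 = 0$)
$p = -37$ ($p = \left(-25 + 0\right) - 12 = -25 - 12 = -37$)
$\frac{71506}{J{\left(-2 \right)} 86 + p} = \frac{71506}{- \frac{6}{-2} \cdot 86 - 37} = \frac{71506}{\left(-6\right) \left(- \frac{1}{2}\right) 86 - 37} = \frac{71506}{3 \cdot 86 - 37} = \frac{71506}{258 - 37} = \frac{71506}{221}$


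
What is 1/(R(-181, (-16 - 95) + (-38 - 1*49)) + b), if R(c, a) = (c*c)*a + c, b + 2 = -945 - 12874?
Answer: -1/6500680 ≈ -1.5383e-7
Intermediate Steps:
b = -13821 (b = -2 + (-945 - 12874) = -2 - 13819 = -13821)
R(c, a) = c + a*c² (R(c, a) = c²*a + c = a*c² + c = c + a*c²)
1/(R(-181, (-16 - 95) + (-38 - 1*49)) + b) = 1/(-181*(1 + ((-16 - 95) + (-38 - 1*49))*(-181)) - 13821) = 1/(-181*(1 + (-111 + (-38 - 49))*(-181)) - 13821) = 1/(-181*(1 + (-111 - 87)*(-181)) - 13821) = 1/(-181*(1 - 198*(-181)) - 13821) = 1/(-181*(1 + 35838) - 13821) = 1/(-181*35839 - 13821) = 1/(-6486859 - 13821) = 1/(-6500680) = -1/6500680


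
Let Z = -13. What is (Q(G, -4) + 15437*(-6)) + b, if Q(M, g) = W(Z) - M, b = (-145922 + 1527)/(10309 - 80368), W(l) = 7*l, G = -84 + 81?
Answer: -6495025495/70059 ≈ -92708.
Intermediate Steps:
G = -3
b = 144395/70059 (b = -144395/(-70059) = -144395*(-1/70059) = 144395/70059 ≈ 2.0611)
Q(M, g) = -91 - M (Q(M, g) = 7*(-13) - M = -91 - M)
(Q(G, -4) + 15437*(-6)) + b = ((-91 - 1*(-3)) + 15437*(-6)) + 144395/70059 = ((-91 + 3) - 92622) + 144395/70059 = (-88 - 92622) + 144395/70059 = -92710 + 144395/70059 = -6495025495/70059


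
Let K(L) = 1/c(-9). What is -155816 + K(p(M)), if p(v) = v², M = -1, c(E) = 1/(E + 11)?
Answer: -155814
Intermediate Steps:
c(E) = 1/(11 + E)
K(L) = 2 (K(L) = 1/(1/(11 - 9)) = 1/(1/2) = 1/(½) = 2)
-155816 + K(p(M)) = -155816 + 2 = -155814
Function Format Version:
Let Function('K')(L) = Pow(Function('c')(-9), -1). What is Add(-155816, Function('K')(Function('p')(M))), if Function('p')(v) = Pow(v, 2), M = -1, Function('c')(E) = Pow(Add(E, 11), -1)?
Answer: -155814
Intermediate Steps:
Function('c')(E) = Pow(Add(11, E), -1)
Function('K')(L) = 2 (Function('K')(L) = Pow(Pow(Add(11, -9), -1), -1) = Pow(Pow(2, -1), -1) = Pow(Rational(1, 2), -1) = 2)
Add(-155816, Function('K')(Function('p')(M))) = Add(-155816, 2) = -155814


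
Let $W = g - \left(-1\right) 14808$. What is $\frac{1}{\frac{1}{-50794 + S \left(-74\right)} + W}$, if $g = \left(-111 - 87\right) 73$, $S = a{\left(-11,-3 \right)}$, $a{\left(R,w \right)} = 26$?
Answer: $\frac{52718}{18662171} \approx 0.0028249$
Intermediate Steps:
$S = 26$
$g = -14454$ ($g = \left(-198\right) 73 = -14454$)
$W = 354$ ($W = -14454 - \left(-1\right) 14808 = -14454 - -14808 = -14454 + 14808 = 354$)
$\frac{1}{\frac{1}{-50794 + S \left(-74\right)} + W} = \frac{1}{\frac{1}{-50794 + 26 \left(-74\right)} + 354} = \frac{1}{\frac{1}{-50794 - 1924} + 354} = \frac{1}{\frac{1}{-52718} + 354} = \frac{1}{- \frac{1}{52718} + 354} = \frac{1}{\frac{18662171}{52718}} = \frac{52718}{18662171}$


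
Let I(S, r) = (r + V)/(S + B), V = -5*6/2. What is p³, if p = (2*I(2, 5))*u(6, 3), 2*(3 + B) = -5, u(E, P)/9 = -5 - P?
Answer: -23887872000/343 ≈ -6.9644e+7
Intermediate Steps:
u(E, P) = -45 - 9*P (u(E, P) = 9*(-5 - P) = -45 - 9*P)
B = -11/2 (B = -3 + (½)*(-5) = -3 - 5/2 = -11/2 ≈ -5.5000)
V = -15 (V = -30*½ = -15)
I(S, r) = (-15 + r)/(-11/2 + S) (I(S, r) = (r - 15)/(S - 11/2) = (-15 + r)/(-11/2 + S))
p = -2880/7 (p = (2*(2*(-15 + 5)/(-11 + 2*2)))*(-45 - 9*3) = (2*(2*(-10)/(-11 + 4)))*(-45 - 27) = (2*(2*(-10)/(-7)))*(-72) = (2*(2*(-⅐)*(-10)))*(-72) = (2*(20/7))*(-72) = (40/7)*(-72) = -2880/7 ≈ -411.43)
p³ = (-2880/7)³ = -23887872000/343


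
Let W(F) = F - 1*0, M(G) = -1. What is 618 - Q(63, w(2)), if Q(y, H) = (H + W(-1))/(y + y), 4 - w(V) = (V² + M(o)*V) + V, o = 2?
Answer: 77869/126 ≈ 618.01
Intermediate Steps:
W(F) = F (W(F) = F + 0 = F)
w(V) = 4 - V² (w(V) = 4 - ((V² - V) + V) = 4 - V²)
Q(y, H) = (-1 + H)/(2*y) (Q(y, H) = (H - 1)/(y + y) = (-1 + H)/((2*y)) = (-1 + H)*(1/(2*y)) = (-1 + H)/(2*y))
618 - Q(63, w(2)) = 618 - (-1 + (4 - 1*2²))/(2*63) = 618 - (-1 + (4 - 1*4))/(2*63) = 618 - (-1 + (4 - 4))/(2*63) = 618 - (-1 + 0)/(2*63) = 618 - (-1)/(2*63) = 618 - 1*(-1/126) = 618 + 1/126 = 77869/126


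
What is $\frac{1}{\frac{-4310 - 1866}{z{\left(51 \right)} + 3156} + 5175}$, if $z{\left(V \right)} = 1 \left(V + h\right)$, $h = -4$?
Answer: $\frac{3203}{16569349} \approx 0.00019331$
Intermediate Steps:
$z{\left(V \right)} = -4 + V$ ($z{\left(V \right)} = 1 \left(V - 4\right) = 1 \left(-4 + V\right) = -4 + V$)
$\frac{1}{\frac{-4310 - 1866}{z{\left(51 \right)} + 3156} + 5175} = \frac{1}{\frac{-4310 - 1866}{\left(-4 + 51\right) + 3156} + 5175} = \frac{1}{- \frac{6176}{47 + 3156} + 5175} = \frac{1}{- \frac{6176}{3203} + 5175} = \frac{1}{\frac{16569349}{3203}} = \frac{3203}{16569349}$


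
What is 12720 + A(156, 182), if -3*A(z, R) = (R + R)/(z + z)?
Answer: 228953/18 ≈ 12720.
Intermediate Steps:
A(z, R) = -R/(3*z) (A(z, R) = -(R + R)/(3*(z + z)) = -2*R/(3*(2*z)) = -2*R*1/(2*z)/3 = -R/(3*z))
12720 + A(156, 182) = 12720 - ⅓*182/156 = 12720 - ⅓*182*1/156 = 12720 - 7/18 = 228953/18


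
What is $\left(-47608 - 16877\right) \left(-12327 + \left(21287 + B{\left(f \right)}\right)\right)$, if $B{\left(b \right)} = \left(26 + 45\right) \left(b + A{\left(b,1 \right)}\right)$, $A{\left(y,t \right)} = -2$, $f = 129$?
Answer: $-1159246845$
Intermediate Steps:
$B{\left(b \right)} = -142 + 71 b$ ($B{\left(b \right)} = \left(26 + 45\right) \left(b - 2\right) = 71 \left(-2 + b\right) = -142 + 71 b$)
$\left(-47608 - 16877\right) \left(-12327 + \left(21287 + B{\left(f \right)}\right)\right) = \left(-47608 - 16877\right) \left(-12327 + \left(21287 + \left(-142 + 71 \cdot 129\right)\right)\right) = - 64485 \left(-12327 + \left(21287 + \left(-142 + 9159\right)\right)\right) = - 64485 \left(-12327 + \left(21287 + 9017\right)\right) = - 64485 \left(-12327 + 30304\right) = \left(-64485\right) 17977 = -1159246845$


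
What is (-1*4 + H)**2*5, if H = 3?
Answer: 5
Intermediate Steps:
(-1*4 + H)**2*5 = (-1*4 + 3)**2*5 = (-4 + 3)**2*5 = (-1)**2*5 = 1*5 = 5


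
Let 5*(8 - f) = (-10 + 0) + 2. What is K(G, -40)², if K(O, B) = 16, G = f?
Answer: 256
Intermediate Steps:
f = 48/5 (f = 8 - ((-10 + 0) + 2)/5 = 8 - (-10 + 2)/5 = 8 - ⅕*(-8) = 8 + 8/5 = 48/5 ≈ 9.6000)
G = 48/5 ≈ 9.6000
K(G, -40)² = 16² = 256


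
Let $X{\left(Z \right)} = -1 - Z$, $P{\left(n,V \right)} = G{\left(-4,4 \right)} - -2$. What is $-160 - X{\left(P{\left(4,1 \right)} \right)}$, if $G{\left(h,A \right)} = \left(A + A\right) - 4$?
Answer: $-153$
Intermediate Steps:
$G{\left(h,A \right)} = -4 + 2 A$ ($G{\left(h,A \right)} = 2 A - 4 = -4 + 2 A$)
$P{\left(n,V \right)} = 6$ ($P{\left(n,V \right)} = \left(-4 + 2 \cdot 4\right) - -2 = \left(-4 + 8\right) + 2 = 4 + 2 = 6$)
$-160 - X{\left(P{\left(4,1 \right)} \right)} = -160 - \left(-1 - 6\right) = -160 - -7 = -160 + 7 = -153$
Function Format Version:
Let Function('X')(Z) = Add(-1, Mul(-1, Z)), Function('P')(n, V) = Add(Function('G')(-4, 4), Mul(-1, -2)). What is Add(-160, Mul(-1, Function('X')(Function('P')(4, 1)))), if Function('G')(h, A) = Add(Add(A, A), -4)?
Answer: -153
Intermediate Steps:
Function('G')(h, A) = Add(-4, Mul(2, A)) (Function('G')(h, A) = Add(Mul(2, A), -4) = Add(-4, Mul(2, A)))
Function('P')(n, V) = 6 (Function('P')(n, V) = Add(Add(-4, Mul(2, 4)), Mul(-1, -2)) = Add(Add(-4, 8), 2) = Add(4, 2) = 6)
Add(-160, Mul(-1, Function('X')(Function('P')(4, 1)))) = Add(-160, Mul(-1, Add(-1, Mul(-1, 6)))) = Add(-160, Mul(-1, Add(-1, -6))) = Add(-160, Mul(-1, -7)) = Add(-160, 7) = -153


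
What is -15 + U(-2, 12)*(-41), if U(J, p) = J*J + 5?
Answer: -384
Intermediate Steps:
U(J, p) = 5 + J² (U(J, p) = J² + 5 = 5 + J²)
-15 + U(-2, 12)*(-41) = -15 + (5 + (-2)²)*(-41) = -15 + (5 + 4)*(-41) = -15 + 9*(-41) = -15 - 369 = -384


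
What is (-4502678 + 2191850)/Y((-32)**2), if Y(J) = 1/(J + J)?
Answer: -4732575744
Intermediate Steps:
Y(J) = 1/(2*J)
(-4502678 + 2191850)/Y((-32)**2) = (-4502678 + 2191850)/((1/(2*((-32)**2)))) = -2310828/((1/2)/1024) = -2310828/((1/2)*(1/1024)) = -2310828/1/2048 = -2310828*2048 = -4732575744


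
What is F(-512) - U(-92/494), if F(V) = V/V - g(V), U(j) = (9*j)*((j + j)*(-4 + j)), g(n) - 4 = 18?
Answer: -277070691/15069223 ≈ -18.387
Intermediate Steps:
g(n) = 22 (g(n) = 4 + 18 = 22)
U(j) = 18*j**2*(-4 + j) (U(j) = (9*j)*((2*j)*(-4 + j)) = (9*j)*(2*j*(-4 + j)) = 18*j**2*(-4 + j))
F(V) = -21 (F(V) = V/V - 1*22 = 1 - 22 = -21)
F(-512) - U(-92/494) = -21 - 18*(-92/494)**2*(-4 - 92/494) = -21 - 18*(-92*1/494)**2*(-4 - 92*1/494) = -21 - 18*(-46/247)**2*(-4 - 46/247) = -21 - 18*2116*(-1034)/(61009*247) = -21 - 1*(-39382992/15069223) = -21 + 39382992/15069223 = -277070691/15069223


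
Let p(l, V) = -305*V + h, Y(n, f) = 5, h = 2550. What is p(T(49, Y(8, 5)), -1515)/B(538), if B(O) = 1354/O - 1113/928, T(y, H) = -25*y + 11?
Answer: 115985268000/328859 ≈ 3.5269e+5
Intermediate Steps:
T(y, H) = 11 - 25*y
B(O) = -1113/928 + 1354/O (B(O) = 1354/O - 1113*1/928 = 1354/O - 1113/928 = -1113/928 + 1354/O)
p(l, V) = 2550 - 305*V (p(l, V) = -305*V + 2550 = 2550 - 305*V)
p(T(49, Y(8, 5)), -1515)/B(538) = (2550 - 305*(-1515))/(-1113/928 + 1354/538) = (2550 + 462075)/(-1113/928 + 1354*(1/538)) = 464625/(-1113/928 + 677/269) = 464625/(328859/249632) = 464625*(249632/328859) = 115985268000/328859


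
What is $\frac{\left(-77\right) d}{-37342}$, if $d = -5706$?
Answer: $- \frac{219681}{18671} \approx -11.766$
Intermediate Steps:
$\frac{\left(-77\right) d}{-37342} = \frac{\left(-77\right) \left(-5706\right)}{-37342} = 439362 \left(- \frac{1}{37342}\right) = - \frac{219681}{18671}$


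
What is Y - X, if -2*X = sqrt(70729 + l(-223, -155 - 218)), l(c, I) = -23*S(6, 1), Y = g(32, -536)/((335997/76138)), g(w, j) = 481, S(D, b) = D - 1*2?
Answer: 989794/9081 + sqrt(70637)/2 ≈ 241.88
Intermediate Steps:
S(D, b) = -2 + D (S(D, b) = D - 2 = -2 + D)
Y = 989794/9081 (Y = 481/((335997/76138)) = 481/((335997*(1/76138))) = 481/(335997/76138) = 481*(76138/335997) = 989794/9081 ≈ 109.00)
l(c, I) = -92 (l(c, I) = -23*(-2 + 6) = -23*4 = -92)
X = -sqrt(70637)/2 (X = -sqrt(70729 - 92)/2 = -sqrt(70637)/2 ≈ -132.89)
Y - X = 989794/9081 - (-1)*sqrt(70637)/2 = 989794/9081 + sqrt(70637)/2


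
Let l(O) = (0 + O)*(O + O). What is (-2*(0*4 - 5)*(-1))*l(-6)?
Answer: -720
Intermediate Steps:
l(O) = 2*O**2 (l(O) = O*(2*O) = 2*O**2)
(-2*(0*4 - 5)*(-1))*l(-6) = (-2*(0*4 - 5)*(-1))*(2*(-6)**2) = (-2*(0 - 5)*(-1))*(2*36) = (-2*(-5)*(-1))*72 = (10*(-1))*72 = -10*72 = -720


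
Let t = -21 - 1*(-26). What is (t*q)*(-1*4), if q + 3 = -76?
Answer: 1580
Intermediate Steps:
q = -79 (q = -3 - 76 = -79)
t = 5 (t = -21 + 26 = 5)
(t*q)*(-1*4) = (5*(-79))*(-1*4) = -395*(-4) = 1580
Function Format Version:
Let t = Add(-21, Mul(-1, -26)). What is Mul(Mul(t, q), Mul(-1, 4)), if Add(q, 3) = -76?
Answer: 1580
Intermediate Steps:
q = -79 (q = Add(-3, -76) = -79)
t = 5 (t = Add(-21, 26) = 5)
Mul(Mul(t, q), Mul(-1, 4)) = Mul(Mul(5, -79), Mul(-1, 4)) = Mul(-395, -4) = 1580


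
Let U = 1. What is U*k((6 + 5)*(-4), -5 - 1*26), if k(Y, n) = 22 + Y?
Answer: -22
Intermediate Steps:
U*k((6 + 5)*(-4), -5 - 1*26) = 1*(22 + (6 + 5)*(-4)) = 1*(22 + 11*(-4)) = 1*(22 - 44) = 1*(-22) = -22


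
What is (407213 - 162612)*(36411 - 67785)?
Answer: -7674111774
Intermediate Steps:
(407213 - 162612)*(36411 - 67785) = 244601*(-31374) = -7674111774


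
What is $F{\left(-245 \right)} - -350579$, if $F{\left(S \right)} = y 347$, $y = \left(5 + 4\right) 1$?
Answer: $353702$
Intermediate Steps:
$y = 9$ ($y = 9 \cdot 1 = 9$)
$F{\left(S \right)} = 3123$ ($F{\left(S \right)} = 9 \cdot 347 = 3123$)
$F{\left(-245 \right)} - -350579 = 3123 - -350579 = 3123 + 350579 = 353702$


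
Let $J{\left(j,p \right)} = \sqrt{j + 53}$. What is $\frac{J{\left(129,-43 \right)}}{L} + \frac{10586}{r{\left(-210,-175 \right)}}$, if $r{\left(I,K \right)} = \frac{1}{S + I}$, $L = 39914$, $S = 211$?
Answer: $10586 + \frac{\sqrt{182}}{39914} \approx 10586.0$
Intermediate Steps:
$r{\left(I,K \right)} = \frac{1}{211 + I}$
$J{\left(j,p \right)} = \sqrt{53 + j}$
$\frac{J{\left(129,-43 \right)}}{L} + \frac{10586}{r{\left(-210,-175 \right)}} = \frac{\sqrt{53 + 129}}{39914} + \frac{10586}{\frac{1}{211 - 210}} = \sqrt{182} \cdot \frac{1}{39914} + \frac{10586}{1^{-1}} = \frac{\sqrt{182}}{39914} + \frac{10586}{1} = \frac{\sqrt{182}}{39914} + 10586 \cdot 1 = \frac{\sqrt{182}}{39914} + 10586 = 10586 + \frac{\sqrt{182}}{39914}$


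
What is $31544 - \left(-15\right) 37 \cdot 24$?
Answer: $44864$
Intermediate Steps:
$31544 - \left(-15\right) 37 \cdot 24 = 31544 - \left(-555\right) 24 = 31544 - -13320 = 31544 + 13320 = 44864$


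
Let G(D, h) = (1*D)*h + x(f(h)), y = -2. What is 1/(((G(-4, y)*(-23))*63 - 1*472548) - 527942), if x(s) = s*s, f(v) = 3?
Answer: -1/1025123 ≈ -9.7549e-7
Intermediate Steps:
x(s) = s²
G(D, h) = 9 + D*h (G(D, h) = (1*D)*h + 3² = D*h + 9 = 9 + D*h)
1/(((G(-4, y)*(-23))*63 - 1*472548) - 527942) = 1/((((9 - 4*(-2))*(-23))*63 - 1*472548) - 527942) = 1/((((9 + 8)*(-23))*63 - 472548) - 527942) = 1/(((17*(-23))*63 - 472548) - 527942) = 1/((-391*63 - 472548) - 527942) = 1/((-24633 - 472548) - 527942) = 1/(-497181 - 527942) = 1/(-1025123) = -1/1025123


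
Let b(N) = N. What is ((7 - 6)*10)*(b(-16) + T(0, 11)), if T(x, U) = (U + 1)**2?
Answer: 1280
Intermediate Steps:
T(x, U) = (1 + U)**2
((7 - 6)*10)*(b(-16) + T(0, 11)) = ((7 - 6)*10)*(-16 + (1 + 11)**2) = (1*10)*(-16 + 12**2) = 10*(-16 + 144) = 10*128 = 1280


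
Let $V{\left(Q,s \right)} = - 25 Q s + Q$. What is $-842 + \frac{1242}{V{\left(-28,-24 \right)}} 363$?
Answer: $- \frac{7310011}{8414} \approx -868.79$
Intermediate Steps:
$V{\left(Q,s \right)} = Q - 25 Q s$ ($V{\left(Q,s \right)} = - 25 Q s + Q = Q - 25 Q s$)
$-842 + \frac{1242}{V{\left(-28,-24 \right)}} 363 = -842 + \frac{1242}{\left(-28\right) \left(1 - -600\right)} 363 = -842 + \frac{1242}{\left(-28\right) \left(1 + 600\right)} 363 = -842 + \frac{1242}{\left(-28\right) 601} \cdot 363 = -842 + \frac{1242}{-16828} \cdot 363 = -842 + 1242 \left(- \frac{1}{16828}\right) 363 = -842 - \frac{225423}{8414} = - \frac{7310011}{8414}$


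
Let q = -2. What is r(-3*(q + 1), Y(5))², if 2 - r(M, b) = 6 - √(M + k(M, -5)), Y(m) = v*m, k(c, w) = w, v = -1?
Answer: (4 - I*√2)² ≈ 14.0 - 11.314*I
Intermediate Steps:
Y(m) = -m
r(M, b) = -4 + √(-5 + M) (r(M, b) = 2 - (6 - √(M - 5)) = 2 - (6 - √(-5 + M)) = 2 + (-6 + √(-5 + M)) = -4 + √(-5 + M))
r(-3*(q + 1), Y(5))² = (-4 + √(-5 - 3*(-2 + 1)))² = (-4 + √(-5 - 3*(-1)))² = (-4 + √(-5 + 3))² = (-4 + √(-2))² = (-4 + I*√2)²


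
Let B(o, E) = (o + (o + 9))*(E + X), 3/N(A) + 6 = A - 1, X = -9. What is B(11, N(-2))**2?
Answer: 753424/9 ≈ 83714.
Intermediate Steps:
N(A) = 3/(-7 + A) (N(A) = 3/(-6 + (A - 1)) = 3/(-6 + (-1 + A)) = 3/(-7 + A))
B(o, E) = (-9 + E)*(9 + 2*o) (B(o, E) = (o + (o + 9))*(E - 9) = (o + (9 + o))*(-9 + E) = (9 + 2*o)*(-9 + E) = (-9 + E)*(9 + 2*o))
B(11, N(-2))**2 = (-81 - 18*11 + 9*(3/(-7 - 2)) + 2*(3/(-7 - 2))*11)**2 = (-81 - 198 + 9*(3/(-9)) + 2*(3/(-9))*11)**2 = (-81 - 198 + 9*(3*(-1/9)) + 2*(3*(-1/9))*11)**2 = (-81 - 198 + 9*(-1/3) + 2*(-1/3)*11)**2 = (-81 - 198 - 3 - 22/3)**2 = (-868/3)**2 = 753424/9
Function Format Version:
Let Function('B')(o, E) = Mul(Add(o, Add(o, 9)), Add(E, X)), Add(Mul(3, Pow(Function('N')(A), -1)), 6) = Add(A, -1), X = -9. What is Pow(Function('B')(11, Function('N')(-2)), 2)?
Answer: Rational(753424, 9) ≈ 83714.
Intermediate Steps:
Function('N')(A) = Mul(3, Pow(Add(-7, A), -1)) (Function('N')(A) = Mul(3, Pow(Add(-6, Add(A, -1)), -1)) = Mul(3, Pow(Add(-6, Add(-1, A)), -1)) = Mul(3, Pow(Add(-7, A), -1)))
Function('B')(o, E) = Mul(Add(-9, E), Add(9, Mul(2, o))) (Function('B')(o, E) = Mul(Add(o, Add(o, 9)), Add(E, -9)) = Mul(Add(o, Add(9, o)), Add(-9, E)) = Mul(Add(9, Mul(2, o)), Add(-9, E)) = Mul(Add(-9, E), Add(9, Mul(2, o))))
Pow(Function('B')(11, Function('N')(-2)), 2) = Pow(Add(-81, Mul(-18, 11), Mul(9, Mul(3, Pow(Add(-7, -2), -1))), Mul(2, Mul(3, Pow(Add(-7, -2), -1)), 11)), 2) = Pow(Add(-81, -198, Mul(9, Mul(3, Pow(-9, -1))), Mul(2, Mul(3, Pow(-9, -1)), 11)), 2) = Pow(Add(-81, -198, Mul(9, Mul(3, Rational(-1, 9))), Mul(2, Mul(3, Rational(-1, 9)), 11)), 2) = Pow(Add(-81, -198, Mul(9, Rational(-1, 3)), Mul(2, Rational(-1, 3), 11)), 2) = Pow(Add(-81, -198, -3, Rational(-22, 3)), 2) = Pow(Rational(-868, 3), 2) = Rational(753424, 9)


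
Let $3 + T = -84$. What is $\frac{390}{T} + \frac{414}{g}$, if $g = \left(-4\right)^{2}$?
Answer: $\frac{4963}{232} \approx 21.392$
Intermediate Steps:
$T = -87$ ($T = -3 - 84 = -87$)
$g = 16$
$\frac{390}{T} + \frac{414}{g} = \frac{390}{-87} + \frac{414}{16} = 390 \left(- \frac{1}{87}\right) + 414 \cdot \frac{1}{16} = - \frac{130}{29} + \frac{207}{8} = \frac{4963}{232}$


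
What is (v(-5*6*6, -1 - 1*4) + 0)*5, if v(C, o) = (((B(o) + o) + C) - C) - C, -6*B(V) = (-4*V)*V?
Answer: 2875/3 ≈ 958.33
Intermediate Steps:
B(V) = 2*V²/3 (B(V) = -(-4*V)*V/6 = -(-2)*V²/3 = 2*V²/3)
v(C, o) = o - C + 2*o²/3 (v(C, o) = (((2*o²/3 + o) + C) - C) - C = (((o + 2*o²/3) + C) - C) - C = ((C + o + 2*o²/3) - C) - C = (o + 2*o²/3) - C = o - C + 2*o²/3)
(v(-5*6*6, -1 - 1*4) + 0)*5 = (((-1 - 1*4) - (-5*6)*6 + 2*(-1 - 1*4)²/3) + 0)*5 = (((-1 - 4) - (-30)*6 + 2*(-1 - 4)²/3) + 0)*5 = ((-5 - 1*(-180) + (⅔)*(-5)²) + 0)*5 = ((-5 + 180 + (⅔)*25) + 0)*5 = ((-5 + 180 + 50/3) + 0)*5 = (575/3 + 0)*5 = (575/3)*5 = 2875/3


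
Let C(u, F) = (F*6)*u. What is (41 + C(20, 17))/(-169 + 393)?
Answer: 2081/224 ≈ 9.2902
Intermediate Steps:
C(u, F) = 6*F*u (C(u, F) = (6*F)*u = 6*F*u)
(41 + C(20, 17))/(-169 + 393) = (41 + 6*17*20)/(-169 + 393) = (41 + 2040)/224 = 2081*(1/224) = 2081/224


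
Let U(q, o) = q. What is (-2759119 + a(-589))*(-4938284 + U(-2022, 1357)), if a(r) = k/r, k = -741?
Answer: 422557463990900/31 ≈ 1.3631e+13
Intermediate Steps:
a(r) = -741/r
(-2759119 + a(-589))*(-4938284 + U(-2022, 1357)) = (-2759119 - 741/(-589))*(-4938284 - 2022) = (-2759119 - 741*(-1/589))*(-4940306) = (-2759119 + 39/31)*(-4940306) = -85532650/31*(-4940306) = 422557463990900/31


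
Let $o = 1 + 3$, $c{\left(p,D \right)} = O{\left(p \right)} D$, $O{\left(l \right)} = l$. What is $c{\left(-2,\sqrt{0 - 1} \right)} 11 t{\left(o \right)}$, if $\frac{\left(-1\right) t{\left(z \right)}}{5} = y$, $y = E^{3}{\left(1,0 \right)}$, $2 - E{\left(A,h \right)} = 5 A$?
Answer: $- 2970 i \approx - 2970.0 i$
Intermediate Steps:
$c{\left(p,D \right)} = D p$ ($c{\left(p,D \right)} = p D = D p$)
$o = 4$
$E{\left(A,h \right)} = 2 - 5 A$
$y = -27$ ($y = \left(2 - 5\right)^{3} = \left(-3\right)^{3} = -27$)
$t{\left(z \right)} = 135$ ($t{\left(z \right)} = \left(-5\right) \left(-27\right) = 135$)
$c{\left(-2,\sqrt{0 - 1} \right)} 11 t{\left(o \right)} = \sqrt{0 - 1} \left(-2\right) 11 \cdot 135 = \sqrt{-1} \left(-2\right) 11 \cdot 135 = i \left(-2\right) 11 \cdot 135 = - 2 i 11 \cdot 135 = - 22 i 135 = - 2970 i$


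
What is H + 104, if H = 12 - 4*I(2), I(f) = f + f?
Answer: 100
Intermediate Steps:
I(f) = 2*f
H = -4 (H = 12 - 8*2 = 12 - 4*4 = 12 - 16 = -4)
H + 104 = -4 + 104 = 100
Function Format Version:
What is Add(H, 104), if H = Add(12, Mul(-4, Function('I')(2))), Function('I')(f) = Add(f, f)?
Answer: 100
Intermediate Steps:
Function('I')(f) = Mul(2, f)
H = -4 (H = Add(12, Mul(-4, Mul(2, 2))) = Add(12, Mul(-4, 4)) = Add(12, -16) = -4)
Add(H, 104) = Add(-4, 104) = 100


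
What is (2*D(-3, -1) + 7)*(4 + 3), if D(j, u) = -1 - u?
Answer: 49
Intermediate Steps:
(2*D(-3, -1) + 7)*(4 + 3) = (2*(-1 - 1*(-1)) + 7)*(4 + 3) = (2*(-1 + 1) + 7)*7 = (2*0 + 7)*7 = (0 + 7)*7 = 7*7 = 49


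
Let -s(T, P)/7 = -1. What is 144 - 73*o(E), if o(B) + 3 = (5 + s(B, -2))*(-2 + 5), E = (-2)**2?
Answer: -2265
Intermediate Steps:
E = 4
s(T, P) = 7 (s(T, P) = -7*(-1) = 7)
o(B) = 33 (o(B) = -3 + (5 + 7)*(-2 + 5) = -3 + 12*3 = -3 + 36 = 33)
144 - 73*o(E) = 144 - 73*33 = 144 - 2409 = -2265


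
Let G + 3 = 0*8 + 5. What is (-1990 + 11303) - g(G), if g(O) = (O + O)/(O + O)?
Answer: 9312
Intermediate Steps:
G = 2 (G = -3 + (0*8 + 5) = -3 + (0 + 5) = -3 + 5 = 2)
g(O) = 1 (g(O) = (2*O)/((2*O)) = (2*O)*(1/(2*O)) = 1)
(-1990 + 11303) - g(G) = (-1990 + 11303) - 1*1 = 9313 - 1 = 9312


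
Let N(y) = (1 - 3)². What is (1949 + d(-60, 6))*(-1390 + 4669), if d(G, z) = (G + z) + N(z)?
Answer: 6226821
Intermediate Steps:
N(y) = 4 (N(y) = (-2)² = 4)
d(G, z) = 4 + G + z (d(G, z) = (G + z) + 4 = 4 + G + z)
(1949 + d(-60, 6))*(-1390 + 4669) = (1949 + (4 - 60 + 6))*(-1390 + 4669) = (1949 - 50)*3279 = 1899*3279 = 6226821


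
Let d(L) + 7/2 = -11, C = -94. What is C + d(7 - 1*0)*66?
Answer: -1051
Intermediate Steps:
d(L) = -29/2 (d(L) = -7/2 - 11 = -29/2)
C + d(7 - 1*0)*66 = -94 - 29/2*66 = -94 - 957 = -1051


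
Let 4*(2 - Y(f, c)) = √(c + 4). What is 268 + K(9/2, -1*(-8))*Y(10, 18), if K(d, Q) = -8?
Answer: 252 + 2*√22 ≈ 261.38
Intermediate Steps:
Y(f, c) = 2 - √(4 + c)/4 (Y(f, c) = 2 - √(c + 4)/4 = 2 - √(4 + c)/4)
268 + K(9/2, -1*(-8))*Y(10, 18) = 268 - 8*(2 - √(4 + 18)/4) = 268 - 8*(2 - √22/4) = 268 + (-16 + 2*√22) = 252 + 2*√22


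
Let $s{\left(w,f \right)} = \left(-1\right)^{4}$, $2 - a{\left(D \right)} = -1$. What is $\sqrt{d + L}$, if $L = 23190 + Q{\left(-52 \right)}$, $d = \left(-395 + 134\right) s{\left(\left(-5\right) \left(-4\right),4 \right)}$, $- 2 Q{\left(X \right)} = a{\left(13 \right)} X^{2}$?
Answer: $9 \sqrt{233} \approx 137.38$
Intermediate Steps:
$a{\left(D \right)} = 3$ ($a{\left(D \right)} = 2 - -1 = 2 + 1 = 3$)
$Q{\left(X \right)} = - \frac{3 X^{2}}{2}$
$s{\left(w,f \right)} = 1$
$d = -261$ ($d = \left(-395 + 134\right) 1 = \left(-261\right) 1 = -261$)
$L = 19134$ ($L = 23190 - \frac{3 \left(-52\right)^{2}}{2} = 23190 - 4056 = 19134$)
$\sqrt{d + L} = \sqrt{-261 + 19134} = \sqrt{18873} = 9 \sqrt{233}$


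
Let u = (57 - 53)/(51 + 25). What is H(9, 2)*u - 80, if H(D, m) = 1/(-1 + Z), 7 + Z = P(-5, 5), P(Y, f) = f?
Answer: -4561/57 ≈ -80.018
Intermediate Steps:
u = 1/19 (u = 4/76 = 4*(1/76) = 1/19 ≈ 0.052632)
Z = -2 (Z = -7 + 5 = -2)
H(D, m) = -1/3 (H(D, m) = 1/(-1 - 2) = 1/(-3) = -1/3)
H(9, 2)*u - 80 = -1/3*1/19 - 80 = -1/57 - 80 = -4561/57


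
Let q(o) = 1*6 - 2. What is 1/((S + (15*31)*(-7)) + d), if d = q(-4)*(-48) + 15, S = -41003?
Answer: -1/44435 ≈ -2.2505e-5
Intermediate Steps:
q(o) = 4 (q(o) = 6 - 2 = 4)
d = -177 (d = 4*(-48) + 15 = -192 + 15 = -177)
1/((S + (15*31)*(-7)) + d) = 1/((-41003 + (15*31)*(-7)) - 177) = 1/((-41003 + 465*(-7)) - 177) = 1/((-41003 - 3255) - 177) = 1/(-44258 - 177) = 1/(-44435) = -1/44435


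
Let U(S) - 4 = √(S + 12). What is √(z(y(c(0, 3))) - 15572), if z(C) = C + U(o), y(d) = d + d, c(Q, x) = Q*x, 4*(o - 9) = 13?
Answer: √(-62272 + 2*√97)/2 ≈ 124.75*I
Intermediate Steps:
o = 49/4 (o = 9 + (¼)*13 = 9 + 13/4 = 49/4 ≈ 12.250)
U(S) = 4 + √(12 + S) (U(S) = 4 + √(S + 12) = 4 + √(12 + S))
y(d) = 2*d
z(C) = 4 + C + √97/2 (z(C) = C + (4 + √(12 + 49/4)) = C + (4 + √(97/4)) = C + (4 + √97/2) = 4 + C + √97/2)
√(z(y(c(0, 3))) - 15572) = √((4 + 2*(0*3) + √97/2) - 15572) = √((4 + 2*0 + √97/2) - 15572) = √((4 + 0 + √97/2) - 15572) = √((4 + √97/2) - 15572) = √(-15568 + √97/2)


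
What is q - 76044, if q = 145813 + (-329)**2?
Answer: 178010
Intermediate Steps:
q = 254054 (q = 145813 + 108241 = 254054)
q - 76044 = 254054 - 76044 = 178010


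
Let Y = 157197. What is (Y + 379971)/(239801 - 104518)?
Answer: 537168/135283 ≈ 3.9707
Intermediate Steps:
(Y + 379971)/(239801 - 104518) = (157197 + 379971)/(239801 - 104518) = 537168/135283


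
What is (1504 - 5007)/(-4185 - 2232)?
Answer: 113/207 ≈ 0.54589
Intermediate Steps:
(1504 - 5007)/(-4185 - 2232) = -3503/(-6417) = -3503*(-1/6417) = 113/207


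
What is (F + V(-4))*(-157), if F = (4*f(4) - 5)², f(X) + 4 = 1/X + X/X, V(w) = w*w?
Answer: -42704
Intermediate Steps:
V(w) = w²
f(X) = -3 + 1/X (f(X) = -4 + (1/X + X/X) = -4 + (1/X + 1) = -4 + (1 + 1/X) = -3 + 1/X)
F = 256 (F = (4*(-3 + 1/4) - 5)² = (4*(-3 + ¼) - 5)² = (4*(-11/4) - 5)² = (-11 - 5)² = (-16)² = 256)
(F + V(-4))*(-157) = (256 + (-4)²)*(-157) = (256 + 16)*(-157) = 272*(-157) = -42704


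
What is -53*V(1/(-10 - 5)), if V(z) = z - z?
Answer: 0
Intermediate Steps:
V(z) = 0
-53*V(1/(-10 - 5)) = -53*0 = 0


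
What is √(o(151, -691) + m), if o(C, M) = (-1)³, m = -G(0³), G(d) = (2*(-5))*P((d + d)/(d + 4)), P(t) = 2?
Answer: √19 ≈ 4.3589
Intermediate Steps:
G(d) = -20 (G(d) = (2*(-5))*2 = -10*2 = -20)
m = 20 (m = -1*(-20) = 20)
o(C, M) = -1
√(o(151, -691) + m) = √(-1 + 20) = √19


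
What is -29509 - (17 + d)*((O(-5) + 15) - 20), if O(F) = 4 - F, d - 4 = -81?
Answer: -29269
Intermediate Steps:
d = -77 (d = 4 - 81 = -77)
-29509 - (17 + d)*((O(-5) + 15) - 20) = -29509 - (17 - 77)*(((4 - 1*(-5)) + 15) - 20) = -29509 - (-60)*(((4 + 5) + 15) - 20) = -29509 - (-60)*((9 + 15) - 20) = -29509 - (-60)*(24 - 20) = -29509 - (-60)*4 = -29509 - 1*(-240) = -29509 + 240 = -29269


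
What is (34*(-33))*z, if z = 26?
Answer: -29172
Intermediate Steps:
(34*(-33))*z = (34*(-33))*26 = -1122*26 = -29172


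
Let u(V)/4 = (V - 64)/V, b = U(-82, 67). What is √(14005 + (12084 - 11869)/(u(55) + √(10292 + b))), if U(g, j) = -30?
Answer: √(-492355 + 770275*√10262)/√(-36 + 55*√10262) ≈ 118.35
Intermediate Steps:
b = -30
u(V) = 4*(-64 + V)/V (u(V) = 4*((V - 64)/V) = 4*((-64 + V)/V) = 4*(-64 + V)/V)
√(14005 + (12084 - 11869)/(u(55) + √(10292 + b))) = √(14005 + (12084 - 11869)/((4 - 256/55) + √(10292 - 30))) = √(14005 + 215/((4 - 256*1/55) + √10262)) = √(14005 + 215/((4 - 256/55) + √10262)) = √(14005 + 215/(-36/55 + √10262))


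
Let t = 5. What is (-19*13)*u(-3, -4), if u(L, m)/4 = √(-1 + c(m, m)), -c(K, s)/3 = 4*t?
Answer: -988*I*√61 ≈ -7716.5*I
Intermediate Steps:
c(K, s) = -60 (c(K, s) = -12*5 = -3*20 = -60)
u(L, m) = 4*I*√61 (u(L, m) = 4*√(-1 - 60) = 4*√(-61) = 4*(I*√61) = 4*I*√61)
(-19*13)*u(-3, -4) = (-19*13)*(4*I*√61) = -988*I*√61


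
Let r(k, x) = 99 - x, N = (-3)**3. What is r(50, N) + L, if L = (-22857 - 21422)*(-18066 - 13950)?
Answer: 1417636590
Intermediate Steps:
N = -27
L = 1417636464 (L = -44279*(-32016) = 1417636464)
r(50, N) + L = (99 - 1*(-27)) + 1417636464 = (99 + 27) + 1417636464 = 126 + 1417636464 = 1417636590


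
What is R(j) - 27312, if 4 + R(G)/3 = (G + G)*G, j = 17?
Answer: -25590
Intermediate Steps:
R(G) = -12 + 6*G² (R(G) = -12 + 3*((G + G)*G) = -12 + 3*((2*G)*G) = -12 + 3*(2*G²) = -12 + 6*G²)
R(j) - 27312 = (-12 + 6*17²) - 27312 = (-12 + 6*289) - 27312 = (-12 + 1734) - 27312 = 1722 - 27312 = -25590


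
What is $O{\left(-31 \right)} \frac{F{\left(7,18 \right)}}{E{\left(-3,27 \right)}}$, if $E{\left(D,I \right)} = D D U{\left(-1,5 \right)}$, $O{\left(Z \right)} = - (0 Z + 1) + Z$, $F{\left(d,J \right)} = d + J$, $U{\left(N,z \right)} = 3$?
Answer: $- \frac{800}{27} \approx -29.63$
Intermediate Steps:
$F{\left(d,J \right)} = J + d$
$O{\left(Z \right)} = -1 + Z$ ($O{\left(Z \right)} = - (0 + 1) + Z = \left(-1\right) 1 + Z = -1 + Z$)
$E{\left(D,I \right)} = 3 D^{2}$ ($E{\left(D,I \right)} = D D 3 = D^{2} \cdot 3 = 3 D^{2}$)
$O{\left(-31 \right)} \frac{F{\left(7,18 \right)}}{E{\left(-3,27 \right)}} = \left(-1 - 31\right) \frac{18 + 7}{3 \left(-3\right)^{2}} = - 32 \frac{25}{3 \cdot 9} = - 32 \cdot \frac{25}{27} = - 32 \cdot 25 \cdot \frac{1}{27} = \left(-32\right) \frac{25}{27} = - \frac{800}{27}$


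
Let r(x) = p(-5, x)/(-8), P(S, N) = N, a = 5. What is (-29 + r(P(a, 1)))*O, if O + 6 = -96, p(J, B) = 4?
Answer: 3009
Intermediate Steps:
r(x) = -½ (r(x) = 4/(-8) = 4*(-⅛) = -½)
O = -102 (O = -6 - 96 = -102)
(-29 + r(P(a, 1)))*O = (-29 - ½)*(-102) = -59/2*(-102) = 3009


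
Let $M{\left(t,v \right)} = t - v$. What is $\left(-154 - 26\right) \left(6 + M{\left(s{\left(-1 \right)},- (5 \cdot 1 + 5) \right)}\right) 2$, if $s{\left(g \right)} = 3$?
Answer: $-6840$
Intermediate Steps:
$\left(-154 - 26\right) \left(6 + M{\left(s{\left(-1 \right)},- (5 \cdot 1 + 5) \right)}\right) 2 = \left(-154 - 26\right) \left(6 - \left(-3 - \left(5 \cdot 1 + 5\right)\right)\right) 2 = - 180 \left(6 - \left(-3 - \left(5 + 5\right)\right)\right) 2 = - 180 \left(6 - \left(-3 - 10\right)\right) 2 = - 180 \left(6 + \left(3 - -10\right)\right) 2 = - 180 \left(6 + \left(3 + 10\right)\right) 2 = - 180 \left(6 + 13\right) 2 = - 180 \cdot 19 \cdot 2 = \left(-180\right) 38 = -6840$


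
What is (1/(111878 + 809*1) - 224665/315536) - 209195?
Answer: -7438331187017559/35556805232 ≈ -2.0920e+5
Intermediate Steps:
(1/(111878 + 809*1) - 224665/315536) - 209195 = (1/(111878 + 809) - 224665*1/315536) - 209195 = (1/112687 - 224665/315536) - 209195 = -25316509319/35556805232 - 209195 = -7438331187017559/35556805232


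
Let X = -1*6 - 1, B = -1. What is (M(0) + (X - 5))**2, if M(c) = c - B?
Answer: 121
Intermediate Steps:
M(c) = 1 + c (M(c) = c - 1*(-1) = c + 1 = 1 + c)
X = -7 (X = -6 - 1 = -7)
(M(0) + (X - 5))**2 = ((1 + 0) + (-7 - 5))**2 = (1 - 12)**2 = (-11)**2 = 121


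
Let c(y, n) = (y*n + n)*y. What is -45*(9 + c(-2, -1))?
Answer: -315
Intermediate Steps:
c(y, n) = y*(n + n*y) (c(y, n) = (n*y + n)*y = (n + n*y)*y = y*(n + n*y))
-45*(9 + c(-2, -1)) = -45*(9 - 1*(-2)*(1 - 2)) = -45*(9 - 1*(-2)*(-1)) = -45*(9 - 2) = -45*7 = -315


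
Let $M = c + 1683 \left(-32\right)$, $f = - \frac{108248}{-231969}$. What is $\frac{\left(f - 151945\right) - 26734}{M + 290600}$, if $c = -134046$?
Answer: $- \frac{41447880703}{23822752362} \approx -1.7398$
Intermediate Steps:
$f = \frac{108248}{231969}$ ($f = \left(-108248\right) \left(- \frac{1}{231969}\right) = \frac{108248}{231969} \approx 0.46665$)
$M = -187902$ ($M = -134046 + 1683 \left(-32\right) = -134046 - 53856 = -187902$)
$\frac{\left(f - 151945\right) - 26734}{M + 290600} = \frac{\left(\frac{108248}{231969} - 151945\right) - 26734}{-187902 + 290600} = \frac{\left(\frac{108248}{231969} - 151945\right) - 26734}{102698} = \left(- \frac{35246421457}{231969} - 26734\right) \frac{1}{102698} = \left(- \frac{41447880703}{231969}\right) \frac{1}{102698} = - \frac{41447880703}{23822752362}$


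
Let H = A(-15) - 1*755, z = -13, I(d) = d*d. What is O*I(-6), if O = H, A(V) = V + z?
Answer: -28188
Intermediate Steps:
I(d) = d²
A(V) = -13 + V (A(V) = V - 13 = -13 + V)
H = -783 (H = (-13 - 15) - 1*755 = -28 - 755 = -783)
O = -783
O*I(-6) = -783*(-6)² = -783*36 = -28188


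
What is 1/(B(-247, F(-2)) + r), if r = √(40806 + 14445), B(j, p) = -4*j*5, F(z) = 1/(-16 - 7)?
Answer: 4940/24348349 - 3*√6139/24348349 ≈ 0.00019323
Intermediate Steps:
F(z) = -1/23 (F(z) = 1/(-23) = -1/23)
B(j, p) = -20*j
r = 3*√6139 (r = √55251 = 3*√6139 ≈ 235.06)
1/(B(-247, F(-2)) + r) = 1/(-20*(-247) + 3*√6139) = 1/(4940 + 3*√6139)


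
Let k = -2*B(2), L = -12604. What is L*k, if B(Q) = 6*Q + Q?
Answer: 352912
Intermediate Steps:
B(Q) = 7*Q
k = -28 (k = -14*2 = -2*14 = -28)
L*k = -12604*(-28) = 352912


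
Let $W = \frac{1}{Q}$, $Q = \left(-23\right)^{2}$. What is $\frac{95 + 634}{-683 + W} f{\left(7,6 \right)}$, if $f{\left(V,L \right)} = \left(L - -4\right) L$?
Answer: $- \frac{11569230}{180653} \approx -64.041$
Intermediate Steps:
$f{\left(V,L \right)} = L \left(4 + L\right)$ ($f{\left(V,L \right)} = \left(L + 4\right) L = \left(4 + L\right) L = L \left(4 + L\right)$)
$Q = 529$
$W = \frac{1}{529} \approx 0.0018904$
$\frac{95 + 634}{-683 + W} f{\left(7,6 \right)} = \frac{95 + 634}{-683 + \frac{1}{529}} \cdot 6 \left(4 + 6\right) = \frac{729}{- \frac{361306}{529}} \cdot 6 \cdot 10 = 729 \left(- \frac{529}{361306}\right) 60 = \left(- \frac{385641}{361306}\right) 60 = - \frac{11569230}{180653}$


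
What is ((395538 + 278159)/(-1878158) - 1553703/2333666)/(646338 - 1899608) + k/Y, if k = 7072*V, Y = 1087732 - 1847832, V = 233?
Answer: -113141905715930802596587/52191071458170278864450 ≈ -2.1678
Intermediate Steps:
Y = -760100
k = 1647776 (k = 7072*233 = 1647776)
((395538 + 278159)/(-1878158) - 1553703/2333666)/(646338 - 1899608) + k/Y = ((395538 + 278159)/(-1878158) - 1553703/2333666)/(646338 - 1899608) + 1647776/(-760100) = (673697*(-1/1878158) - 1553703*1/2333666)/(-1253270) + 1647776*(-1/760100) = (-673697/1878158 - 1553703/2333666)*(-1/1253270) - 411944/190025 = -1122570875569/1095748366807*(-1/1253270) - 411944/190025 = 1122570875569/1373268555668208890 - 411944/190025 = -113141905715930802596587/52191071458170278864450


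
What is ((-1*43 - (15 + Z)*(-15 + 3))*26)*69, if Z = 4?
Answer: 331890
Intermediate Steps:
((-1*43 - (15 + Z)*(-15 + 3))*26)*69 = ((-1*43 - (15 + 4)*(-15 + 3))*26)*69 = ((-43 - 19*(-12))*26)*69 = ((-43 - 1*(-228))*26)*69 = ((-43 + 228)*26)*69 = (185*26)*69 = 4810*69 = 331890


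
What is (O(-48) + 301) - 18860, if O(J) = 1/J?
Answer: -890833/48 ≈ -18559.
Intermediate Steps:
(O(-48) + 301) - 18860 = (1/(-48) + 301) - 18860 = (-1/48 + 301) - 18860 = 14447/48 - 18860 = -890833/48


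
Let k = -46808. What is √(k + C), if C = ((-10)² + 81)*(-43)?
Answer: I*√54591 ≈ 233.65*I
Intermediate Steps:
C = -7783 (C = (100 + 81)*(-43) = 181*(-43) = -7783)
√(k + C) = √(-46808 - 7783) = √(-54591) = I*√54591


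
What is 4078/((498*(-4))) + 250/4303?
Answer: -8524817/4285788 ≈ -1.9891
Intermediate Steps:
4078/((498*(-4))) + 250/4303 = 4078/(-1992) + 250*(1/4303) = 4078*(-1/1992) + 250/4303 = -2039/996 + 250/4303 = -8524817/4285788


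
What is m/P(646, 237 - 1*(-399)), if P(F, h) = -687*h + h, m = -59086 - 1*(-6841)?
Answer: 17415/145432 ≈ 0.11975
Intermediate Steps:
m = -52245 (m = -59086 + 6841 = -52245)
P(F, h) = -686*h
m/P(646, 237 - 1*(-399)) = -52245*(-1/(686*(237 - 1*(-399)))) = -52245*(-1/(686*(237 + 399))) = -52245/((-686*636)) = -52245/(-436296) = -52245*(-1/436296) = 17415/145432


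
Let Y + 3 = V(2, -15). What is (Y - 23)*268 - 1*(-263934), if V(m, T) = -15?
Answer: 252946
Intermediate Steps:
Y = -18 (Y = -3 - 15 = -18)
(Y - 23)*268 - 1*(-263934) = (-18 - 23)*268 - 1*(-263934) = -41*268 + 263934 = -10988 + 263934 = 252946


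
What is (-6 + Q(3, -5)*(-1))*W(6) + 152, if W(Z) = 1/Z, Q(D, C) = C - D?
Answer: 457/3 ≈ 152.33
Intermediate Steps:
(-6 + Q(3, -5)*(-1))*W(6) + 152 = (-6 + (-5 - 1*3)*(-1))/6 + 152 = (-6 + (-5 - 3)*(-1))*(⅙) + 152 = (-6 - 8*(-1))*(⅙) + 152 = (-6 + 8)*(⅙) + 152 = 2*(⅙) + 152 = ⅓ + 152 = 457/3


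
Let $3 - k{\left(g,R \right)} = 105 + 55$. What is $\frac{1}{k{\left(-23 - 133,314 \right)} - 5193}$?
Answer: $- \frac{1}{5350} \approx -0.00018692$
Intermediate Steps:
$k{\left(g,R \right)} = -157$ ($k{\left(g,R \right)} = 3 - \left(105 + 55\right) = 3 - 160 = -157$)
$\frac{1}{k{\left(-23 - 133,314 \right)} - 5193} = \frac{1}{-157 - 5193} = \frac{1}{-5350} = - \frac{1}{5350}$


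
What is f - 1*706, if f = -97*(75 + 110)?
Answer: -18651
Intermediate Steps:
f = -17945 (f = -97*185 = -17945)
f - 1*706 = -17945 - 1*706 = -17945 - 706 = -18651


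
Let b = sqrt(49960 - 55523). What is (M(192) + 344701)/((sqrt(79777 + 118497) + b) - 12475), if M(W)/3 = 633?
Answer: 346600/(-12475 + sqrt(198274) + I*sqrt(5563)) ≈ -28.811 - 0.17863*I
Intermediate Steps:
M(W) = 1899 (M(W) = 3*633 = 1899)
b = I*sqrt(5563) (b = sqrt(-5563) = I*sqrt(5563) ≈ 74.586*I)
(M(192) + 344701)/((sqrt(79777 + 118497) + b) - 12475) = (1899 + 344701)/((sqrt(79777 + 118497) + I*sqrt(5563)) - 12475) = 346600/((sqrt(198274) + I*sqrt(5563)) - 12475) = 346600/(-12475 + sqrt(198274) + I*sqrt(5563))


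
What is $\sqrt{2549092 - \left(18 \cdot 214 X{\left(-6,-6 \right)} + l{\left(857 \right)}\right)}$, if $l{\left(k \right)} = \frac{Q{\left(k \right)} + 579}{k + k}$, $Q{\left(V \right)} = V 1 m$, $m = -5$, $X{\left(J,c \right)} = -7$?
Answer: $\frac{\sqrt{1891983341165}}{857} \approx 1605.0$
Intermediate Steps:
$Q{\left(V \right)} = - 5 V$ ($Q{\left(V \right)} = V 1 \left(-5\right) = V \left(-5\right) = - 5 V$)
$l{\left(k \right)} = \frac{579 - 5 k}{2 k}$ ($l{\left(k \right)} = \frac{- 5 k + 579}{k + k} = \frac{579 - 5 k}{2 k}$)
$\sqrt{2549092 - \left(18 \cdot 214 X{\left(-6,-6 \right)} + l{\left(857 \right)}\right)} = \sqrt{2549092 - \left(\frac{579 - 4285}{2 \cdot 857} + 18 \cdot 214 \left(-7\right)\right)} = \sqrt{2549092 - \left(-26964 + \frac{1}{2} \cdot \frac{1}{857} \left(579 - 4285\right)\right)} = \sqrt{2549092 + \left(26964 - \frac{1}{2} \cdot \frac{1}{857} \left(-3706\right)\right)} = \sqrt{2549092 + \left(26964 - - \frac{1853}{857}\right)} = \sqrt{2549092 + \left(26964 + \frac{1853}{857}\right)} = \sqrt{2549092 + \frac{23110001}{857}} = \sqrt{\frac{2207681845}{857}} = \frac{\sqrt{1891983341165}}{857}$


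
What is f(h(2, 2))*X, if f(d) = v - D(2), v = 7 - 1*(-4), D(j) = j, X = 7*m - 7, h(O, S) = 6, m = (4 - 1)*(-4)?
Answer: -819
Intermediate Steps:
m = -12 (m = 3*(-4) = -12)
X = -91 (X = 7*(-12) - 7 = -84 - 7 = -91)
v = 11 (v = 7 + 4 = 11)
f(d) = 9 (f(d) = 11 - 1*2 = 11 - 2 = 9)
f(h(2, 2))*X = 9*(-91) = -819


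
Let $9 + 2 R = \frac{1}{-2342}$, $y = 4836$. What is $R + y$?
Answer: $\frac{22630745}{4684} \approx 4831.5$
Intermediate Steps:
$R = - \frac{21079}{4684}$ ($R = - \frac{9}{2} + \frac{1}{2 \left(-2342\right)} = - \frac{9}{2} + \frac{1}{2} \left(- \frac{1}{2342}\right) = - \frac{9}{2} - \frac{1}{4684} = - \frac{21079}{4684} \approx -4.5002$)
$R + y = - \frac{21079}{4684} + 4836 = \frac{22630745}{4684}$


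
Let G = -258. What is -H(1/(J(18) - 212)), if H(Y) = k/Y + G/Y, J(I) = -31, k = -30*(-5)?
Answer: -26244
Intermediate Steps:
k = 150
H(Y) = -108/Y (H(Y) = 150/Y - 258/Y = -108/Y)
-H(1/(J(18) - 212)) = -(-108)/(1/(-31 - 212)) = -(-108)/(1/(-243)) = -(-108)/(-1/243) = -(-108)*(-243) = -1*26244 = -26244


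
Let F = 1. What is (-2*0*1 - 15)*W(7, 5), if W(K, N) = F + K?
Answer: -120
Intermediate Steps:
W(K, N) = 1 + K
(-2*0*1 - 15)*W(7, 5) = (-2*0*1 - 15)*(1 + 7) = (0*1 - 15)*8 = (0 - 15)*8 = -15*8 = -120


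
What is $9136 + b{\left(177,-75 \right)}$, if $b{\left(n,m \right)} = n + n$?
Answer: $9490$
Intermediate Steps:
$b{\left(n,m \right)} = 2 n$
$9136 + b{\left(177,-75 \right)} = 9136 + 2 \cdot 177 = 9136 + 354 = 9490$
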